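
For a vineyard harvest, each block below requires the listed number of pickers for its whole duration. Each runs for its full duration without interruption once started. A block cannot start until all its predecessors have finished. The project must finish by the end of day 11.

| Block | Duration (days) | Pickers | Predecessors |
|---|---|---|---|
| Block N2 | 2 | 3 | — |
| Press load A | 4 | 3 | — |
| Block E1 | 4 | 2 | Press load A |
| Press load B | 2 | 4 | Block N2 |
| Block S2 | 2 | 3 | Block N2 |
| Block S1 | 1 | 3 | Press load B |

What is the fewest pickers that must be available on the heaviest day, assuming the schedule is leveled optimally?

5

Early-start (Block N2@1, Press load A@1, Block E1@5, Press load B@3, Block S2@3, Block S1@5) gives peak 10: d1:6  d2:6  d3:10  d4:10  d5:5  d6:2  d7:2  d8:2  d9:0  d10:0  d11:0.
Shift Block N2→5, Press load B→9, Block S2→7, Block S1→11.
Schedule Block N2@5, Press load A@1, Block E1@5, Press load B@9, Block S2@7, Block S1@11: d1:3  d2:3  d3:3  d4:3  d5:5  d6:5  d7:5  d8:5  d9:4  d10:4  d11:3 — peak 5.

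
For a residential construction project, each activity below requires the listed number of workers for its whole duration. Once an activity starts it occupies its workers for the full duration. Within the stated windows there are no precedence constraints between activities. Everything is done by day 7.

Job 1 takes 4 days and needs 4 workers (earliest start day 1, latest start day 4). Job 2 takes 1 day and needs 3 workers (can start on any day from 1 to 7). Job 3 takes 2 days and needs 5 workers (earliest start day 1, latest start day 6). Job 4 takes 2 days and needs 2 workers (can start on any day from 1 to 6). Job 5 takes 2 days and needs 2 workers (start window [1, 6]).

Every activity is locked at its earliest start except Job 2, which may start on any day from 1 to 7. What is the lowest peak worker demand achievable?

13

Job 2@1: d1:16  d2:13  d3:4  d4:4  d5:0  d6:0  d7:0 → peak 16
Job 2@2: d1:13  d2:16  d3:4  d4:4  d5:0  d6:0  d7:0 → peak 16
Job 2@3: d1:13  d2:13  d3:7  d4:4  d5:0  d6:0  d7:0 → peak 13
Job 2@4: d1:13  d2:13  d3:4  d4:7  d5:0  d6:0  d7:0 → peak 13
Job 2@5: d1:13  d2:13  d3:4  d4:4  d5:3  d6:0  d7:0 → peak 13
Job 2@6: d1:13  d2:13  d3:4  d4:4  d5:0  d6:3  d7:0 → peak 13
Job 2@7: d1:13  d2:13  d3:4  d4:4  d5:0  d6:0  d7:3 → peak 13
Best is Job 2@3, peak 13.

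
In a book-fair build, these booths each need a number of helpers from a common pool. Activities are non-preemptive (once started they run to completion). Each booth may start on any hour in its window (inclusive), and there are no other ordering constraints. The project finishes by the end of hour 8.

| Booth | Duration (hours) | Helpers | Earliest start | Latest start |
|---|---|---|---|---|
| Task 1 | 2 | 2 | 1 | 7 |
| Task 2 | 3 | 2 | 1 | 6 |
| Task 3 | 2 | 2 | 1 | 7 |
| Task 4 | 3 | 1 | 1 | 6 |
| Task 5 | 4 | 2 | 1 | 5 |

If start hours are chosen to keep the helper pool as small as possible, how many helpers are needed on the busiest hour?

Early-start (Task 1@1, Task 2@1, Task 3@1, Task 4@1, Task 5@1) gives peak 9: h1:9  h2:9  h3:5  h4:2  h5:0  h6:0  h7:0  h8:0.
Shift Task 3→3, Task 4→4, Task 5→5.
Schedule Task 1@1, Task 2@1, Task 3@3, Task 4@4, Task 5@5: h1:4  h2:4  h3:4  h4:3  h5:3  h6:3  h7:2  h8:2 — peak 4.
Total helper-hours = 25 over 8 hours ⇒ peak ≥ ⌈25/8⌉ = 4, so 4 is optimal.

4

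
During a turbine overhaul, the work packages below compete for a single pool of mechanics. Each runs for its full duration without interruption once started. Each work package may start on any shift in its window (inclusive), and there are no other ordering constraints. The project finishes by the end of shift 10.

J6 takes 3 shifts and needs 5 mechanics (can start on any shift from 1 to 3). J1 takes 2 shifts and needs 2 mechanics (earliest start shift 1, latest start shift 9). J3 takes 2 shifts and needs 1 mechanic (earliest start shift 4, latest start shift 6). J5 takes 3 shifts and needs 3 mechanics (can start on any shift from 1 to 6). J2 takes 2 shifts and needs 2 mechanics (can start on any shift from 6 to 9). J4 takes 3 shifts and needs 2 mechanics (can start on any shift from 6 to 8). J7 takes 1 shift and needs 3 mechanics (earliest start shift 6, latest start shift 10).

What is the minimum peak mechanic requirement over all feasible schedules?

5

Early-start (J6@1, J1@1, J3@4, J5@1, J2@6, J4@6, J7@6) gives peak 10: s1:10  s2:10  s3:8  s4:1  s5:1  s6:7  s7:4  s8:2  s9:0  s10:0.
Shift J1→4, J5→6, J4→8, J7→9.
Schedule J6@1, J1@4, J3@4, J5@6, J2@6, J4@8, J7@9: s1:5  s2:5  s3:5  s4:3  s5:3  s6:5  s7:5  s8:5  s9:5  s10:2 — peak 5.
Total mechanic-shifts = 43 over 10 shifts ⇒ peak ≥ ⌈43/10⌉ = 5, so 5 is optimal.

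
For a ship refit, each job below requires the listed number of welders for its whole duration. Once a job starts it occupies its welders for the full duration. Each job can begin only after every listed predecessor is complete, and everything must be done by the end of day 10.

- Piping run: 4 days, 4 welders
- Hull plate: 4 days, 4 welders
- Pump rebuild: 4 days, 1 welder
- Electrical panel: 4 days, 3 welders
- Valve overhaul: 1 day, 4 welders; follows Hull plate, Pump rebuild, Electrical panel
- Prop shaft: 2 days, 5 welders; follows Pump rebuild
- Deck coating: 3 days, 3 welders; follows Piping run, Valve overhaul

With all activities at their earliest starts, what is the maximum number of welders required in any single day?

12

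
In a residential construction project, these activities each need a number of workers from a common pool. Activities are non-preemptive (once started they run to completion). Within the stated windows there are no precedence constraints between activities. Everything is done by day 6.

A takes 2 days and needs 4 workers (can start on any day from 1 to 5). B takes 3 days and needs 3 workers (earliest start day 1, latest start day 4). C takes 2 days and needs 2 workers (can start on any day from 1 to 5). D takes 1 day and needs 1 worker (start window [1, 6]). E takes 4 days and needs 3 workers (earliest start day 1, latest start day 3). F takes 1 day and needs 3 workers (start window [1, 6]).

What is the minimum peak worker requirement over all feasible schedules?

7

Early-start (A@1, B@1, C@1, D@1, E@1, F@1) gives peak 16: d1:16  d2:12  d3:6  d4:3  d5:0  d6:0.
Shift C→4, D→3, E→3, F→6.
Schedule A@1, B@1, C@4, D@3, E@3, F@6: d1:7  d2:7  d3:7  d4:5  d5:5  d6:6 — peak 7.
Total worker-days = 37 over 6 days ⇒ peak ≥ ⌈37/6⌉ = 7, so 7 is optimal.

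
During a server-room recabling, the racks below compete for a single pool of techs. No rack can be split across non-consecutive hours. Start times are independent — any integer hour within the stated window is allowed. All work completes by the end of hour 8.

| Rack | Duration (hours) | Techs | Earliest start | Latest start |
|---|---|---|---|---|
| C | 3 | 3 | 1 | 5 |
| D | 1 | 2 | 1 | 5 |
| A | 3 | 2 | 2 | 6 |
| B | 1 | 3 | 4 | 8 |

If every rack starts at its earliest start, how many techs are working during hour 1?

At early start, hour 1 has: C, D.
Demand: 3 + 2 = 5.

5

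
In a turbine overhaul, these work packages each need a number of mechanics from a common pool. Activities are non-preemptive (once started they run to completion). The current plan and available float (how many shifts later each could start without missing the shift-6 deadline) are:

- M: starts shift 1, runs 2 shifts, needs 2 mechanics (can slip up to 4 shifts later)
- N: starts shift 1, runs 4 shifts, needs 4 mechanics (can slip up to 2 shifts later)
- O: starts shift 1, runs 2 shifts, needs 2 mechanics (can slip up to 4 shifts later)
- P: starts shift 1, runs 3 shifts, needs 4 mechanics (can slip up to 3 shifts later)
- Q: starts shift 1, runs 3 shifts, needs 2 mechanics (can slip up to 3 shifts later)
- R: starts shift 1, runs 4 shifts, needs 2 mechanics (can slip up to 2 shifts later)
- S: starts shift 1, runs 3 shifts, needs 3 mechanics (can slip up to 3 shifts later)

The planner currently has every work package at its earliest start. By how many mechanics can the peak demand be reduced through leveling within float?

8

Early-start peak: s1:19  s2:19  s3:15  s4:6  s5:0  s6:0 ⇒ 19.
Leveled (M@1, N@1, O@5, P@1, Q@4, R@3, S@4): s1:10  s2:10  s3:10  s4:11  s5:9  s6:9 ⇒ 11.
Reduction 19 − 11 = 8.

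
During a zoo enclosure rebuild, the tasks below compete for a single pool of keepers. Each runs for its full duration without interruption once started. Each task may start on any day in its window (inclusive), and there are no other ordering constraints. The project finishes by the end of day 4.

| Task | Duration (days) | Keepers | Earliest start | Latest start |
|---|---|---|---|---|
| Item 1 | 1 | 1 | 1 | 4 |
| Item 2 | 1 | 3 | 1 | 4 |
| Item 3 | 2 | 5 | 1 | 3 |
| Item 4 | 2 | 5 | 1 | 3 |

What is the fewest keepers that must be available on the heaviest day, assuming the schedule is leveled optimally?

Early-start (Item 1@1, Item 2@1, Item 3@1, Item 4@1) gives peak 14: d1:14  d2:10  d3:0  d4:0.
Shift Item 2→2, Item 4→3.
Schedule Item 1@1, Item 2@2, Item 3@1, Item 4@3: d1:6  d2:8  d3:5  d4:5 — peak 8.

8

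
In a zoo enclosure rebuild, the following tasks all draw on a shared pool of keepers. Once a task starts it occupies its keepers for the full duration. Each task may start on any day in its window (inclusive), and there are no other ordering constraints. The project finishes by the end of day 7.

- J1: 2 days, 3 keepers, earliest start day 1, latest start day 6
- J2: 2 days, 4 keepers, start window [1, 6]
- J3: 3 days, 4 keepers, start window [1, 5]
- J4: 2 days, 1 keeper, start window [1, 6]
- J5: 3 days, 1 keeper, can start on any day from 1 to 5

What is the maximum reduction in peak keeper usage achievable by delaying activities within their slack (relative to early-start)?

8

Early-start peak: d1:13  d2:13  d3:5  d4:0  d5:0  d6:0  d7:0 ⇒ 13.
Leveled (J1@1, J2@3, J3@5, J4@1, J5@1): d1:5  d2:5  d3:5  d4:4  d5:4  d6:4  d7:4 ⇒ 5.
Reduction 13 − 5 = 8.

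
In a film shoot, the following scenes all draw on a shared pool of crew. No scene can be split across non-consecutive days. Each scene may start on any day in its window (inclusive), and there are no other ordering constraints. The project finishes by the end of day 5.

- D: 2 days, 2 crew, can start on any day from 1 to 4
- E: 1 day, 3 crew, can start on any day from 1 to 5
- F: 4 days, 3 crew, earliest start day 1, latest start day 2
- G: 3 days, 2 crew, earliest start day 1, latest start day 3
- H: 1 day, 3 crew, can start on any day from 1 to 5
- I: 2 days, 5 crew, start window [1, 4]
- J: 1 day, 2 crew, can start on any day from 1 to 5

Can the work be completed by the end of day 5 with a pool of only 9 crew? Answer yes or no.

yes

Schedule D@1, E@1, F@2, G@1, H@3, I@4, J@1: d1:9  d2:7  d3:8  d4:8  d5:8 — peak 9 ≤ 9.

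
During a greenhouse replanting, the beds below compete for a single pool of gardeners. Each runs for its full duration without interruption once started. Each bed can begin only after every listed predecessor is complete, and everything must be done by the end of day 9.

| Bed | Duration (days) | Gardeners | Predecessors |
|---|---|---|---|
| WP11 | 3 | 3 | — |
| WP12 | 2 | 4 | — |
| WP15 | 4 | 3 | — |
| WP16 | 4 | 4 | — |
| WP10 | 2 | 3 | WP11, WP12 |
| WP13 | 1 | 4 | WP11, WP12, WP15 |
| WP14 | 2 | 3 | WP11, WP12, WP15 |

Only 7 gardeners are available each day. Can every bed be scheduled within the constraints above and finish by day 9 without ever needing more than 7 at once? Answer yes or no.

Schedule WP11@1, WP12@1, WP15@3, WP16@4, WP10@7, WP13@9, WP14@8: d1:7  d2:7  d3:6  d4:7  d5:7  d6:7  d7:7  d8:6  d9:7 — peak 7 ≤ 7.

yes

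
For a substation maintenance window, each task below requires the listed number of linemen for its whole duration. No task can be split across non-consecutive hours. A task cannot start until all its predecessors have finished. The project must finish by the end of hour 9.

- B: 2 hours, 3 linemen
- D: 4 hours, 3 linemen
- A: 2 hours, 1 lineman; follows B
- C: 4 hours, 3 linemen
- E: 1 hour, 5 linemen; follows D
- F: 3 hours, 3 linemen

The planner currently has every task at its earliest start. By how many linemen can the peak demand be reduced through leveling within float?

Early-start peak: h1:12  h2:12  h3:10  h4:7  h5:5  h6:0  h7:0  h8:0  h9:0 ⇒ 12.
Leveled (B@1, D@1, A@3, C@5, E@9, F@5): h1:6  h2:6  h3:4  h4:4  h5:6  h6:6  h7:6  h8:3  h9:5 ⇒ 6.
Reduction 12 − 6 = 6.

6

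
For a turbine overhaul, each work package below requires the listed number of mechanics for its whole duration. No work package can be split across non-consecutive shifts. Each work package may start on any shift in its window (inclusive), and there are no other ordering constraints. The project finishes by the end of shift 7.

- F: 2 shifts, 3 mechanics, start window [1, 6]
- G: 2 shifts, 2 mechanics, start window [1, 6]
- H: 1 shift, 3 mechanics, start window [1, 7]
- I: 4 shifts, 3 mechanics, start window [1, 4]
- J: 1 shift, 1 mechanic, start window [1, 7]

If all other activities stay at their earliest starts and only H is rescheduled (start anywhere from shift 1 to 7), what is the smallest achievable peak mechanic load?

H@1: s1:12  s2:8  s3:3  s4:3  s5:0  s6:0  s7:0 → peak 12
H@2: s1:9  s2:11  s3:3  s4:3  s5:0  s6:0  s7:0 → peak 11
H@3: s1:9  s2:8  s3:6  s4:3  s5:0  s6:0  s7:0 → peak 9
H@4: s1:9  s2:8  s3:3  s4:6  s5:0  s6:0  s7:0 → peak 9
H@5: s1:9  s2:8  s3:3  s4:3  s5:3  s6:0  s7:0 → peak 9
H@6: s1:9  s2:8  s3:3  s4:3  s5:0  s6:3  s7:0 → peak 9
H@7: s1:9  s2:8  s3:3  s4:3  s5:0  s6:0  s7:3 → peak 9
Best is H@3, peak 9.

9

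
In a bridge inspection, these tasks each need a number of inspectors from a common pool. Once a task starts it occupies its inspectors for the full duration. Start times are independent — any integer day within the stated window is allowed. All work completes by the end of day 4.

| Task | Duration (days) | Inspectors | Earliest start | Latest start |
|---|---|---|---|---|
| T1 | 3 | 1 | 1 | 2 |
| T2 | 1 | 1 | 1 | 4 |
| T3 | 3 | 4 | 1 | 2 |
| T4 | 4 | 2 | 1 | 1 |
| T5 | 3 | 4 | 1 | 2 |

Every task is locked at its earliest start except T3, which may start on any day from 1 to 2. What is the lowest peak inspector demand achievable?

11

T3@1: d1:12  d2:11  d3:11  d4:2 → peak 12
T3@2: d1:8  d2:11  d3:11  d4:6 → peak 11
Best is T3@2, peak 11.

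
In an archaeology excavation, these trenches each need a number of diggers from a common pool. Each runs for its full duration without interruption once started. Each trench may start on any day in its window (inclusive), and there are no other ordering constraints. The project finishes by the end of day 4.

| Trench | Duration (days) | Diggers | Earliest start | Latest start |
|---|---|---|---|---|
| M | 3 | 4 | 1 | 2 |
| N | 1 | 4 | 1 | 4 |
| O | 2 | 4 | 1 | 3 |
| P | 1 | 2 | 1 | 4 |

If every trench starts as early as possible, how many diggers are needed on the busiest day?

Early-start schedule: M@1, N@1, O@1, P@1.
Load per day: day 1: 14, day 2: 8, day 3: 4, day 4: 0.
Peak is 14.

14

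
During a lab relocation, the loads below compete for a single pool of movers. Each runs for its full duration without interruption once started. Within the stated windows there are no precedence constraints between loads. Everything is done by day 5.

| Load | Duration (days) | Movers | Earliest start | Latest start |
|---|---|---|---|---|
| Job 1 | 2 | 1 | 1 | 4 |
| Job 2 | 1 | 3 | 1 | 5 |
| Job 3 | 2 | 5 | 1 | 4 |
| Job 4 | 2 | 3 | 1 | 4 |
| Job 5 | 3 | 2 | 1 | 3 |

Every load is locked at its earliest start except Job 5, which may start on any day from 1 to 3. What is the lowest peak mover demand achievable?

Job 5@1: d1:14  d2:11  d3:2  d4:0  d5:0 → peak 14
Job 5@2: d1:12  d2:11  d3:2  d4:2  d5:0 → peak 12
Job 5@3: d1:12  d2:9  d3:2  d4:2  d5:2 → peak 12
Best is Job 5@2, peak 12.

12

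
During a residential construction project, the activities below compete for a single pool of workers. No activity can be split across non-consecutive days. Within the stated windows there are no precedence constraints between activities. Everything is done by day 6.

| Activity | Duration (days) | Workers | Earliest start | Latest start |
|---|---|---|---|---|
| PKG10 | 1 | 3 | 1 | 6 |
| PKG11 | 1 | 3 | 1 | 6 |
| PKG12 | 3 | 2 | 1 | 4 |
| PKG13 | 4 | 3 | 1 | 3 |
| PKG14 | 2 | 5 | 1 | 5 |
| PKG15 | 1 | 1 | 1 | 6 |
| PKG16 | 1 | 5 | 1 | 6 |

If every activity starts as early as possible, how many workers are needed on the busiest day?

Early-start schedule: PKG10@1, PKG11@1, PKG12@1, PKG13@1, PKG14@1, PKG15@1, PKG16@1.
Load per day: day 1: 22, day 2: 10, day 3: 5, day 4: 3, day 5: 0, day 6: 0.
Peak is 22.

22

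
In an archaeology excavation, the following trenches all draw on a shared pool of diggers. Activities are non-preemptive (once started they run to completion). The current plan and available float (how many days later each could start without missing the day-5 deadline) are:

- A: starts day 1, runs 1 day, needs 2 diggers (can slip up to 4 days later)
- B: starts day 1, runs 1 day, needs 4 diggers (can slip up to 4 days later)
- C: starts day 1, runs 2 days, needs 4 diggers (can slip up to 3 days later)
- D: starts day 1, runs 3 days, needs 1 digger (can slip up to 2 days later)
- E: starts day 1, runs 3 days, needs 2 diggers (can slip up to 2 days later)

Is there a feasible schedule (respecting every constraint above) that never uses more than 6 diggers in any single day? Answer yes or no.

Schedule A@1, B@2, C@4, D@1, E@3: d1:3  d2:5  d3:3  d4:6  d5:6 — peak 6 ≤ 6.

yes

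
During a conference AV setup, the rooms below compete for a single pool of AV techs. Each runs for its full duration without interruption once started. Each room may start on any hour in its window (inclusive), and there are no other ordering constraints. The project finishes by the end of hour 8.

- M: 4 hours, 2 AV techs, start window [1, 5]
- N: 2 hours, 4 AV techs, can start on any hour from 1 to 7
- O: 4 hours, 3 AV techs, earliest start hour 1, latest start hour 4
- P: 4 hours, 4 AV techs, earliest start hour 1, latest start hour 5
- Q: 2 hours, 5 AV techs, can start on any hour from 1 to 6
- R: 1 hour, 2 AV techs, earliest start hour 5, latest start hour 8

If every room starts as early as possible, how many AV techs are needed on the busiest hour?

18

Early-start schedule: M@1, N@1, O@1, P@1, Q@1, R@5.
Load per hour: hour 1: 18, hour 2: 18, hour 3: 9, hour 4: 9, hour 5: 2, hour 6: 0, hour 7: 0, hour 8: 0.
Peak is 18.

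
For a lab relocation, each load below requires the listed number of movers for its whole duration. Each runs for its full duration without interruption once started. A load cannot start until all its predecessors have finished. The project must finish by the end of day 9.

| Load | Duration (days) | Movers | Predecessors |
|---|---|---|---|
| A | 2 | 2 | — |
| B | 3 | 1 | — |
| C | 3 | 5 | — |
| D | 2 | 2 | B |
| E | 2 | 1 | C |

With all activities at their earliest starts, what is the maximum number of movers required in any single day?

Early-start schedule: A@1, B@1, C@1, D@4, E@4.
Load per day: day 1: 8, day 2: 8, day 3: 6, day 4: 3, day 5: 3, day 6: 0, day 7: 0, day 8: 0, day 9: 0.
Peak is 8.

8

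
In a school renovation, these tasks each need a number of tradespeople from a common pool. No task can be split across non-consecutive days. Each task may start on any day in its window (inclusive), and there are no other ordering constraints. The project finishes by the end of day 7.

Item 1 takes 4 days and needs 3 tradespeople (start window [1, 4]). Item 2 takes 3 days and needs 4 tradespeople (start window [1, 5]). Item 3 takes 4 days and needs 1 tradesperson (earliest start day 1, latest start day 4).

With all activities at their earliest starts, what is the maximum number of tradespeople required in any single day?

8

Early-start schedule: Item 1@1, Item 2@1, Item 3@1.
Load per day: day 1: 8, day 2: 8, day 3: 8, day 4: 4, day 5: 0, day 6: 0, day 7: 0.
Peak is 8.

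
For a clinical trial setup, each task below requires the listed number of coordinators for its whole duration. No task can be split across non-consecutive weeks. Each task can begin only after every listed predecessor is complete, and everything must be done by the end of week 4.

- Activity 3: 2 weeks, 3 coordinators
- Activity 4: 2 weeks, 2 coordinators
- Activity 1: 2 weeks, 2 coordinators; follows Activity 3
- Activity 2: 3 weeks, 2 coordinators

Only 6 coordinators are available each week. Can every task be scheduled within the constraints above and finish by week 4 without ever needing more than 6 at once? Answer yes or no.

yes

Schedule Activity 3@1, Activity 4@3, Activity 1@3, Activity 2@1: w1:5  w2:5  w3:6  w4:4 — peak 6 ≤ 6.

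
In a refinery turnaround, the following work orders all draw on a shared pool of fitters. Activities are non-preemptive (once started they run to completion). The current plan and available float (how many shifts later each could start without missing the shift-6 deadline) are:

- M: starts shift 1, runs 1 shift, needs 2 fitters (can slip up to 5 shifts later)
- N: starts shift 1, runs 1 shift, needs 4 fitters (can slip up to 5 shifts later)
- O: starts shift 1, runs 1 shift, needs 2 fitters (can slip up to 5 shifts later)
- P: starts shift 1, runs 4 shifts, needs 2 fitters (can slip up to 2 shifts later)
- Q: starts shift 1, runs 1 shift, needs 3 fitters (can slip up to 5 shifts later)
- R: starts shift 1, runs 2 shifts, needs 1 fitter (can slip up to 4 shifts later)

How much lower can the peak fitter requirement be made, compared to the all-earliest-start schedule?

10

Early-start peak: s1:14  s2:3  s3:2  s4:2  s5:0  s6:0 ⇒ 14.
Leveled (M@1, N@5, O@2, P@1, Q@6, R@3): s1:4  s2:4  s3:3  s4:3  s5:4  s6:3 ⇒ 4.
Reduction 14 − 4 = 10.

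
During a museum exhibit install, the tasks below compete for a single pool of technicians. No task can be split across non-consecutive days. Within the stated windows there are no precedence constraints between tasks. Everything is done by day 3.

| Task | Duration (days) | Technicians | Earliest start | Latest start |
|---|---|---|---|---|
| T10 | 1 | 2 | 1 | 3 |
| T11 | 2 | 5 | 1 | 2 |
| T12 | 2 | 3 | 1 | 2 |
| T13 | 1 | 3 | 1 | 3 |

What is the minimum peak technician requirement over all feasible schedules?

Early-start (T10@1, T11@1, T12@1, T13@1) gives peak 13: d1:13  d2:8  d3:0.
Shift T12→2, T13→3.
Schedule T10@1, T11@1, T12@2, T13@3: d1:7  d2:8  d3:6 — peak 8.

8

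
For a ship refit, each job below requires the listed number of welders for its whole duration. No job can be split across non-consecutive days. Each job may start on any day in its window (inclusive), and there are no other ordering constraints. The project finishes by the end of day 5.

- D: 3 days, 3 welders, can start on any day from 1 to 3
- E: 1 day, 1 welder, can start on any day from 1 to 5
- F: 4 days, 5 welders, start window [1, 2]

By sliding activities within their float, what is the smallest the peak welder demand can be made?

Early-start (D@1, E@1, F@1) gives peak 9: d1:9  d2:8  d3:8  d4:5  d5:0.
Shift F→2.
Schedule D@1, E@1, F@2: d1:4  d2:8  d3:8  d4:5  d5:5 — peak 8.

8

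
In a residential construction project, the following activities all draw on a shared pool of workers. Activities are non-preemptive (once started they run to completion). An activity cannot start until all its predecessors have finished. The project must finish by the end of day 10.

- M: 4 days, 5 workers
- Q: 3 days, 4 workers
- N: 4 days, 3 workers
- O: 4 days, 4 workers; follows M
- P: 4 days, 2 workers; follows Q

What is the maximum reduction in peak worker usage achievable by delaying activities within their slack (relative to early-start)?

Early-start peak: d1:12  d2:12  d3:12  d4:10  d5:6  d6:6  d7:6  d8:4  d9:0  d10:0 ⇒ 12.
Leveled (M@1, Q@1, N@4, O@5, P@5): d1:9  d2:9  d3:9  d4:8  d5:9  d6:9  d7:9  d8:6  d9:0  d10:0 ⇒ 9.
Reduction 12 − 9 = 3.

3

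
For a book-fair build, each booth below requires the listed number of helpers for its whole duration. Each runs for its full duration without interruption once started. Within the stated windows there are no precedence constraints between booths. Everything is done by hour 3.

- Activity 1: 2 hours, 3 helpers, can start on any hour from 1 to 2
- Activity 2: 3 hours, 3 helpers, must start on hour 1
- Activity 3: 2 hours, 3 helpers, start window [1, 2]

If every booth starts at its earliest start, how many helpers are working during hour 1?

9

At early start, hour 1 has: Activity 1, Activity 2, Activity 3.
Demand: 3 + 3 + 3 = 9.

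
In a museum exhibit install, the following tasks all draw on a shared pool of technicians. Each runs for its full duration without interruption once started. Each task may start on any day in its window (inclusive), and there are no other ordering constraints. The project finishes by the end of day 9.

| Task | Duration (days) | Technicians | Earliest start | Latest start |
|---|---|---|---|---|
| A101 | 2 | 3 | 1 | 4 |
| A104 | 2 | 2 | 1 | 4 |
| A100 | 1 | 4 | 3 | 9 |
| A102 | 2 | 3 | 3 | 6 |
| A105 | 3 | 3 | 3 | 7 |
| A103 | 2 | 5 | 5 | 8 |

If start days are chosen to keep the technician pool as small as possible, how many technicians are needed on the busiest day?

Early-start (A101@1, A104@1, A100@3, A102@3, A105@3, A103@5) gives peak 10: d1:5  d2:5  d3:10  d4:6  d5:8  d6:5  d7:0  d8:0  d9:0.
Shift A102→4, A105→4, A103→7.
Schedule A101@1, A104@1, A100@3, A102@4, A105@4, A103@7: d1:5  d2:5  d3:4  d4:6  d5:6  d6:3  d7:5  d8:5  d9:0 — peak 6.

6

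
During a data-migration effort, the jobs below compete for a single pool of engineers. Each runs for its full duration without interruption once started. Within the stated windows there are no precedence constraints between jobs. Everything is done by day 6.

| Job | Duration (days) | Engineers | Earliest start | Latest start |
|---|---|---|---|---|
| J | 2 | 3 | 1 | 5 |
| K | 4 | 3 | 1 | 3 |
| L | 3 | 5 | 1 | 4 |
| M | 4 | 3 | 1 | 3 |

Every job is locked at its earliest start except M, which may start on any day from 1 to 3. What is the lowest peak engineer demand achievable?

M@1: d1:14  d2:14  d3:11  d4:6  d5:0  d6:0 → peak 14
M@2: d1:11  d2:14  d3:11  d4:6  d5:3  d6:0 → peak 14
M@3: d1:11  d2:11  d3:11  d4:6  d5:3  d6:3 → peak 11
Best is M@3, peak 11.

11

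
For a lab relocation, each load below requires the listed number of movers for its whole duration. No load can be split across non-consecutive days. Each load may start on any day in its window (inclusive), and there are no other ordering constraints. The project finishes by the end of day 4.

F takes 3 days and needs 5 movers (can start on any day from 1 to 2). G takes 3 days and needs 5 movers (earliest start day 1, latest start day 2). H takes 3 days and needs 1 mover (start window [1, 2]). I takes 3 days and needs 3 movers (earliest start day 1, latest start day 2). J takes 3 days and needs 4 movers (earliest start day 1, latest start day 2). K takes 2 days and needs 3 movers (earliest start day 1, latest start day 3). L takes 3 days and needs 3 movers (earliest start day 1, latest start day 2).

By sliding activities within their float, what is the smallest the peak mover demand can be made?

Schedule F@1, G@1, H@1, I@1, J@1, K@1, L@1: d1:24  d2:24  d3:21  d4:0 — peak 24.

24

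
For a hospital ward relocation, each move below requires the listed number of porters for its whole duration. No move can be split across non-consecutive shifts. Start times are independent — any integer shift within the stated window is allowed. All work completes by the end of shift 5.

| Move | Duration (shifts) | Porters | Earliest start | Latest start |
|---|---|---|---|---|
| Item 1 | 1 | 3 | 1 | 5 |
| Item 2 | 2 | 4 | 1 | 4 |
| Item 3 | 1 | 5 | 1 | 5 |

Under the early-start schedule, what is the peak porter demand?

12

Early-start schedule: Item 1@1, Item 2@1, Item 3@1.
Load per shift: shift 1: 12, shift 2: 4, shift 3: 0, shift 4: 0, shift 5: 0.
Peak is 12.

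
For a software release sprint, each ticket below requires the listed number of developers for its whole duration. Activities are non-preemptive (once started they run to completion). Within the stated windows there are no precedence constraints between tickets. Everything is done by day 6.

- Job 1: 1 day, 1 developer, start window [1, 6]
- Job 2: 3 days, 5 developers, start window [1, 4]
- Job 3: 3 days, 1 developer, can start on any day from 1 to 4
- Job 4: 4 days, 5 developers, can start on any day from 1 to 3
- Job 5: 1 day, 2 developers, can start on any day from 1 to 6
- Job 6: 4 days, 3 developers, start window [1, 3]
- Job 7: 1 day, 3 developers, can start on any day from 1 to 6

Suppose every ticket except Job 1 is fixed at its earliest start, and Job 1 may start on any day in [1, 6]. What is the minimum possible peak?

19

Job 1@1: d1:20  d2:14  d3:14  d4:8  d5:0  d6:0 → peak 20
Job 1@2: d1:19  d2:15  d3:14  d4:8  d5:0  d6:0 → peak 19
Job 1@3: d1:19  d2:14  d3:15  d4:8  d5:0  d6:0 → peak 19
Job 1@4: d1:19  d2:14  d3:14  d4:9  d5:0  d6:0 → peak 19
Job 1@5: d1:19  d2:14  d3:14  d4:8  d5:1  d6:0 → peak 19
Job 1@6: d1:19  d2:14  d3:14  d4:8  d5:0  d6:1 → peak 19
Best is Job 1@2, peak 19.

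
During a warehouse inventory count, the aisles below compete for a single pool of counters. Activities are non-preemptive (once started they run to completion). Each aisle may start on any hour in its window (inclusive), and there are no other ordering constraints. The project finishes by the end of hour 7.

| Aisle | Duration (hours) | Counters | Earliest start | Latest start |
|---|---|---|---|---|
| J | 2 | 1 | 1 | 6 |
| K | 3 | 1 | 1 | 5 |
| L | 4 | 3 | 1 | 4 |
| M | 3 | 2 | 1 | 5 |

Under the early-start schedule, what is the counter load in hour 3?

At early start, hour 3 has: K, L, M.
Demand: 1 + 3 + 2 = 6.

6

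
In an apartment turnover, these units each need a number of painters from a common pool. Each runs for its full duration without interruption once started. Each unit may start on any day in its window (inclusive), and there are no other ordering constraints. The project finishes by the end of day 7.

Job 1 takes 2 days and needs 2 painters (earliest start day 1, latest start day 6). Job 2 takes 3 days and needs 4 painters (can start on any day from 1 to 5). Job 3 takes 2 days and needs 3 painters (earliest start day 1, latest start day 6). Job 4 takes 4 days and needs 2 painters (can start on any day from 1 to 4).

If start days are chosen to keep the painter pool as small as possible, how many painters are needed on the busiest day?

Early-start (Job 1@1, Job 2@1, Job 3@1, Job 4@1) gives peak 11: d1:11  d2:11  d3:6  d4:2  d5:0  d6:0  d7:0.
Shift Job 2→5, Job 3→3.
Schedule Job 1@1, Job 2@5, Job 3@3, Job 4@1: d1:4  d2:4  d3:5  d4:5  d5:4  d6:4  d7:4 — peak 5.
Total painter-days = 30 over 7 days ⇒ peak ≥ ⌈30/7⌉ = 5, so 5 is optimal.

5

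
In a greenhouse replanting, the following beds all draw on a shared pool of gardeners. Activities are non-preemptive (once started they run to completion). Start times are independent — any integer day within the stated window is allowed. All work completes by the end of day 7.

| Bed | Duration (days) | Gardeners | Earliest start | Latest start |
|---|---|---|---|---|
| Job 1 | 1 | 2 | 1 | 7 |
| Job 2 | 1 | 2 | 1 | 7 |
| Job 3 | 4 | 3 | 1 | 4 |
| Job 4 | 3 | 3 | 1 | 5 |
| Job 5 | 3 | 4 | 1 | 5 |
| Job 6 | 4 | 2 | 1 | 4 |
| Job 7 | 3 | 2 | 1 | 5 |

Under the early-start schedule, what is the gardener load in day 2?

At early start, day 2 has: Job 3, Job 4, Job 5, Job 6, Job 7.
Demand: 3 + 3 + 4 + 2 + 2 = 14.

14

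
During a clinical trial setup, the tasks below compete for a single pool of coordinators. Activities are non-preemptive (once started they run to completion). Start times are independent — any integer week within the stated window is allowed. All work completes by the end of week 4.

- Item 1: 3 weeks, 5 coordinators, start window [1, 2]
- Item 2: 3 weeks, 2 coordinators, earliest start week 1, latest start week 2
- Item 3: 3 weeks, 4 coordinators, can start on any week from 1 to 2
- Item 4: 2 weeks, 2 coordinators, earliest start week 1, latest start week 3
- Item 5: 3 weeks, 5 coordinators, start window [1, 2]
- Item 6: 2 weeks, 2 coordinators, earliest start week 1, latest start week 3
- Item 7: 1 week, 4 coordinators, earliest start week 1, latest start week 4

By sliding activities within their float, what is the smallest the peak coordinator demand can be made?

18

Early-start (Item 1@1, Item 2@1, Item 3@1, Item 4@1, Item 5@1, Item 6@1, Item 7@1) gives peak 24: w1:24  w2:20  w3:16  w4:0.
Shift Item 6→3, Item 7→4.
Schedule Item 1@1, Item 2@1, Item 3@1, Item 4@1, Item 5@1, Item 6@3, Item 7@4: w1:18  w2:18  w3:18  w4:6 — peak 18.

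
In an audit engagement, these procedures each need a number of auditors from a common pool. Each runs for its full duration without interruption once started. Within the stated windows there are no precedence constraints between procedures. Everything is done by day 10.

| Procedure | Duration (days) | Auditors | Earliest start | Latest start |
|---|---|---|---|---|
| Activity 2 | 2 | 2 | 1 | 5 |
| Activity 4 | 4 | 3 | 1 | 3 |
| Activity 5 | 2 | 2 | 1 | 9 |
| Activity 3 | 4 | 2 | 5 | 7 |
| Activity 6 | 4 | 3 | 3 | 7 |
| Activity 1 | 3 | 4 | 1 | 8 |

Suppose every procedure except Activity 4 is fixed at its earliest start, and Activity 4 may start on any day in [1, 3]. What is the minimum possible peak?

10

Activity 4@1: d1:11  d2:11  d3:10  d4:6  d5:5  d6:5  d7:2  d8:2  d9:0  d10:0 → peak 11
Activity 4@2: d1:8  d2:11  d3:10  d4:6  d5:8  d6:5  d7:2  d8:2  d9:0  d10:0 → peak 11
Activity 4@3: d1:8  d2:8  d3:10  d4:6  d5:8  d6:8  d7:2  d8:2  d9:0  d10:0 → peak 10
Best is Activity 4@3, peak 10.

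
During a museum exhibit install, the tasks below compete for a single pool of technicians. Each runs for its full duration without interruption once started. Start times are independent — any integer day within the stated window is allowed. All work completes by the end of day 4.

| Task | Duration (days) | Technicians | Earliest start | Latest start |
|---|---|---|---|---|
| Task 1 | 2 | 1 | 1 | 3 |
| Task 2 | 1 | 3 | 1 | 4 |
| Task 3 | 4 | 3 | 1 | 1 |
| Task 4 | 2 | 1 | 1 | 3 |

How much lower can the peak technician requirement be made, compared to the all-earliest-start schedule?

Early-start peak: d1:8  d2:5  d3:3  d4:3 ⇒ 8.
Leveled (Task 1@1, Task 2@3, Task 3@1, Task 4@1): d1:5  d2:5  d3:6  d4:3 ⇒ 6.
Reduction 8 − 6 = 2.

2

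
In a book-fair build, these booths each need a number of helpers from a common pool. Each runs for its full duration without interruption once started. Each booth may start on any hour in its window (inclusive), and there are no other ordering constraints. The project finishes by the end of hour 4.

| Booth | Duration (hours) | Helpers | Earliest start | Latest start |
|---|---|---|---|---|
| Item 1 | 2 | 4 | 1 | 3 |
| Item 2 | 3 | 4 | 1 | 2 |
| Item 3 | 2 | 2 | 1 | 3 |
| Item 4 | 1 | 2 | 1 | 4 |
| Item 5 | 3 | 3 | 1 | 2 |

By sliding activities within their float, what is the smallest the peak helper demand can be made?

11

Early-start (Item 1@1, Item 2@1, Item 3@1, Item 4@1, Item 5@1) gives peak 15: h1:15  h2:13  h3:7  h4:0.
Shift Item 3→3, Item 5→2.
Schedule Item 1@1, Item 2@1, Item 3@3, Item 4@1, Item 5@2: h1:10  h2:11  h3:9  h4:5 — peak 11.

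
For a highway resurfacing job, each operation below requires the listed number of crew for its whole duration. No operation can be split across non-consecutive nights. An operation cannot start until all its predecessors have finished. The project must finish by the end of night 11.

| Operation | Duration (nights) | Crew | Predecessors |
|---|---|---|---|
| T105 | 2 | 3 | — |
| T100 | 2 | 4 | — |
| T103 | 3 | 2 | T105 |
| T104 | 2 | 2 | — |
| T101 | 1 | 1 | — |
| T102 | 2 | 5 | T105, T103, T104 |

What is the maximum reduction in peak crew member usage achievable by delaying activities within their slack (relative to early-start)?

Early-start peak: n1:10  n2:9  n3:2  n4:2  n5:2  n6:5  n7:5  n8:0  n9:0  n10:0  n11:0 ⇒ 10.
Leveled (T105@1, T100@3, T103@5, T104@1, T101@3, T102@8): n1:5  n2:5  n3:5  n4:4  n5:2  n6:2  n7:2  n8:5  n9:5  n10:0  n11:0 ⇒ 5.
Reduction 10 − 5 = 5.

5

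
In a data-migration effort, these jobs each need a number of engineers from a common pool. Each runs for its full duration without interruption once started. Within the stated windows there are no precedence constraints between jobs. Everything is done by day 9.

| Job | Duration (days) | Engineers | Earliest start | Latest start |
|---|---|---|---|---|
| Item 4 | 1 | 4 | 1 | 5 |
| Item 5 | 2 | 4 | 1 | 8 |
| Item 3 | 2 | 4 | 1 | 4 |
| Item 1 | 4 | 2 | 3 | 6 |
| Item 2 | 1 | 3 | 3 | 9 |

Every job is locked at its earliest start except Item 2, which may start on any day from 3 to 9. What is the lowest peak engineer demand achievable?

Item 2@3: d1:12  d2:8  d3:5  d4:2  d5:2  d6:2  d7:0  d8:0  d9:0 → peak 12
Item 2@4: d1:12  d2:8  d3:2  d4:5  d5:2  d6:2  d7:0  d8:0  d9:0 → peak 12
Item 2@5: d1:12  d2:8  d3:2  d4:2  d5:5  d6:2  d7:0  d8:0  d9:0 → peak 12
Item 2@6: d1:12  d2:8  d3:2  d4:2  d5:2  d6:5  d7:0  d8:0  d9:0 → peak 12
Item 2@7: d1:12  d2:8  d3:2  d4:2  d5:2  d6:2  d7:3  d8:0  d9:0 → peak 12
Item 2@8: d1:12  d2:8  d3:2  d4:2  d5:2  d6:2  d7:0  d8:3  d9:0 → peak 12
Item 2@9: d1:12  d2:8  d3:2  d4:2  d5:2  d6:2  d7:0  d8:0  d9:3 → peak 12
Best is Item 2@3, peak 12.

12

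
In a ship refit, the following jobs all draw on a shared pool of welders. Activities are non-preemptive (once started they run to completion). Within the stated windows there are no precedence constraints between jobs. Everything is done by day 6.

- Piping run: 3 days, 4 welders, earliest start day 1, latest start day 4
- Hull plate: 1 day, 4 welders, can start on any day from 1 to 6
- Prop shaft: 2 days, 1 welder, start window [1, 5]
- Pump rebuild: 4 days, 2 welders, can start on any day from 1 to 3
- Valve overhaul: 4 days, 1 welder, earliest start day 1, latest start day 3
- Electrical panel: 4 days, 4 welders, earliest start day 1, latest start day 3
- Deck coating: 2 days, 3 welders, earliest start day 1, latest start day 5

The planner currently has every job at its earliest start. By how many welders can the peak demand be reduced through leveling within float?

Early-start peak: d1:19  d2:15  d3:11  d4:7  d5:0  d6:0 ⇒ 19.
Leveled (Piping run@1, Hull plate@1, Prop shaft@1, Pump rebuild@1, Valve overhaul@2, Electrical panel@3, Deck coating@4): d1:11  d2:8  d3:11  d4:10  d5:8  d6:4 ⇒ 11.
Reduction 19 − 11 = 8.

8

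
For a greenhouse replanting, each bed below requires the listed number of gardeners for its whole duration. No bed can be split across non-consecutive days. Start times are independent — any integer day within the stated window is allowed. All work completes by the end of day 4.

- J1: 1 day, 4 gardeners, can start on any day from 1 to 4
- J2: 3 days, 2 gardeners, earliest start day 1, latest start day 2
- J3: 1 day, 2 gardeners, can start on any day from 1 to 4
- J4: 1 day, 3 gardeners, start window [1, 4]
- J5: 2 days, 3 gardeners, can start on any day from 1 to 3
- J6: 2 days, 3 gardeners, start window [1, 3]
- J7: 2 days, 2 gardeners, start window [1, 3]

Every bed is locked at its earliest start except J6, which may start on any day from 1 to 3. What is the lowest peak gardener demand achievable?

16

J6@1: d1:19  d2:10  d3:2  d4:0 → peak 19
J6@2: d1:16  d2:10  d3:5  d4:0 → peak 16
J6@3: d1:16  d2:7  d3:5  d4:3 → peak 16
Best is J6@2, peak 16.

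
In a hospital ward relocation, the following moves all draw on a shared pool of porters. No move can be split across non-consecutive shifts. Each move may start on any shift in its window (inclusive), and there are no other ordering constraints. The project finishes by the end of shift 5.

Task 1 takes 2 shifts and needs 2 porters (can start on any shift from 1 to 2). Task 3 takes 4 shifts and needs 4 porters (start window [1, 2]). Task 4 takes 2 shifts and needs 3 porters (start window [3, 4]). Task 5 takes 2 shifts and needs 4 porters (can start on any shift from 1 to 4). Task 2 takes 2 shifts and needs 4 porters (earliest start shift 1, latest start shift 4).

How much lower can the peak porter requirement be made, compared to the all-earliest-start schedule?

Early-start peak: s1:14  s2:14  s3:7  s4:7  s5:0 ⇒ 14.
Leveled (Task 1@1, Task 3@1, Task 4@3, Task 5@1, Task 2@3): s1:10  s2:10  s3:11  s4:11  s5:0 ⇒ 11.
Reduction 14 − 11 = 3.

3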